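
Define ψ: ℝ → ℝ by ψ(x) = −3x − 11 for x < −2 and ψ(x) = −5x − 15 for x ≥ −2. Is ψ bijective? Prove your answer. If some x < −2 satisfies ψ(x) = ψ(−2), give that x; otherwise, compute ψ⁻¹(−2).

-3

Both pieces are strictly decreasing (slopes −3 and −5), so each is injective on its own interval.
The left piece maps (−∞, −2) onto (−5, ∞); the right piece maps [−2, ∞) onto (−∞, −5].
Since −5 = −5, the images partition ℝ: ψ is injective and surjective, hence bijective.
Because the two images are disjoint, no x < −2 has ψ(x) = ψ(−2), so we compute ψ⁻¹(−2): −2 lies in (−5, ∞), so solve −3x − 11 = −2: x = (−2 + 11)/(−3) = −3.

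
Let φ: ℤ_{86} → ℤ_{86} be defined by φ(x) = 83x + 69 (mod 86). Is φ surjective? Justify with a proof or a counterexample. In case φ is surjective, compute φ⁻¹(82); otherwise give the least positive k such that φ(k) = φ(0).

53

Since gcd(83, 86) = 1, 83 is invertible modulo 86. Euclid's algorithm: 86 = 1·83 + 3, 83 = 27·3 + 2, 3 = 1·2 + 1; back-substituting gives 1 = 57·83 − 55·86, so 83⁻¹ ≡ 57 (mod 86).
For any y ∈ ℤ_{86}, x = 57(y − 69) mod 86 satisfies φ(x) = 83·57(y − 69) + 69 ≡ y (since 83·57 ≡ 1 mod 86). So every y has a preimage.
Thus φ is surjective.
Since φ is surjective, we find φ⁻¹(82): we need 83x ≡ 82 − 69 ≡ 13 (mod 86). Using 83⁻¹ = 57: x ≡ 57·13 = 741 = 8·86 + 53, so x = 53.
Check: φ(53) = 83·53 + 69 = 4468 = 51·86 + 82 ≡ 82 (mod 86).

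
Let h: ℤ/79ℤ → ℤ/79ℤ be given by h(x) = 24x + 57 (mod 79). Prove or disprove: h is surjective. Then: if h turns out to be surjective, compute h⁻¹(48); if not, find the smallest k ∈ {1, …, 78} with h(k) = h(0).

By definition, surjectivity means every element of the codomain has a preimage under h.
Since gcd(24, 79) = 1, 24 is invertible modulo 79. Euclid's algorithm: 79 = 3·24 + 7, 24 = 3·7 + 3, 7 = 2·3 + 1; back-substituting gives 1 = 56·24 − 17·79, so 24⁻¹ ≡ 56 (mod 79).
For any y ∈ ℤ/79ℤ, x = 56(y − 57) mod 79 satisfies h(x) = 24·56(y − 57) + 57 ≡ y (since 24·56 ≡ 1 mod 79). So every y has a preimage.
Thus h is surjective.
Since h is surjective, we find h⁻¹(48): we need 24x ≡ 48 − 57 ≡ 70 (mod 79). Using 24⁻¹ = 56: x ≡ 56·70 = 3920 = 49·79 + 49, so x = 49.
Check: h(49) = 24·49 + 57 = 1233 = 15·79 + 48 ≡ 48 (mod 79).

49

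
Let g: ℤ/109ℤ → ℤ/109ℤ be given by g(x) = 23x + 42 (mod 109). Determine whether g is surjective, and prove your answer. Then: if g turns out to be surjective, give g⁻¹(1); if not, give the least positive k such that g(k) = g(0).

93

Since gcd(23, 109) = 1, 23 is invertible modulo 109. Euclid's algorithm: 109 = 4·23 + 17, 23 = 1·17 + 6, 17 = 2·6 + 5, 6 = 1·5 + 1; back-substituting gives 1 = 19·23 − 4·109, so 23⁻¹ ≡ 19 (mod 109).
For any y ∈ ℤ/109ℤ, x = 19(y − 42) mod 109 satisfies g(x) = 23·19(y − 42) + 42 ≡ y (since 23·19 ≡ 1 mod 109). So every y has a preimage.
Hence g is surjective.
Since g is surjective, we compute g⁻¹(1): solve 23x + 42 ≡ 1 (mod 109), i.e. 23x ≡ 68 (mod 109).
Multiplying by 23⁻¹ = 19 gives x ≡ 19·68 = 1292 = 11·109 + 93 ≡ 93 (mod 109).
Check: g(93) = 23·93 + 42 = 2181 = 20·109 + 1 ≡ 1 (mod 109).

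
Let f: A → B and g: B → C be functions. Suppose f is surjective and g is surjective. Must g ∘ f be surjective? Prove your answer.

surjective

Let c ∈ C. Since g is surjective, there is b ∈ B with g(b) = c. Since f is surjective, there is a ∈ A with f(a) = b.
Then (g ∘ f)(a) = g(b) = c. Therefore g ∘ f is surjective.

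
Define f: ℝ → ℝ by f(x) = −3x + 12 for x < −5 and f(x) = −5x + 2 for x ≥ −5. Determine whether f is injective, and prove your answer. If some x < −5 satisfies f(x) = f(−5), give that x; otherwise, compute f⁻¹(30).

Both pieces are strictly decreasing (slopes −3 and −5), so each is injective on its own interval.
The left piece maps (−∞, −5) onto (27, ∞); the right piece maps [−5, ∞) onto (−∞, 27].
These images are disjoint, so no value is attained by both pieces. Therefore f is injective.
Because the two images are disjoint, no x < −5 has f(x) = f(−5), so we compute f⁻¹(30): 30 lies in (27, ∞), so solve −3x + 12 = 30: x = (30 − 12)/(−3) = −6.

-6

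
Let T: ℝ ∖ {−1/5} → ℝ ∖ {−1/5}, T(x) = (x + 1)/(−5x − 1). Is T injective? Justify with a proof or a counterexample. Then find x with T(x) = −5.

Suppose T(u) = T(v). Cross-multiplying: (u + 1)(−5v − 1) = (v + 1)(−5u − 1).
Expanding both sides and cancelling the symmetric terms leaves 4·(u − v) = 0. Since 4 ≠ 0, u = v. Therefore T is injective.
Solving T(x) = −5: cross-multiplying gives x + 1 = −5(−5x − 1), which rearranges to −24x = 4, so x = −1/6.

-1/6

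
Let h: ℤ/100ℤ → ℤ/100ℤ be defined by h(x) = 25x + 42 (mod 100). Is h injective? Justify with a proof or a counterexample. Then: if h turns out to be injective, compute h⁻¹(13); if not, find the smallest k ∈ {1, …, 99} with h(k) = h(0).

By definition, injectivity means: for all u, v in the domain, h(u) = h(v) implies u = v.
We have gcd(25, 100) = 25 > 1. Taking u = 0 and v = 4: h(0) = 42 and h(4) = 25·4 + 42 = 142 ≡ 42 (mod 100).
So h(0) = h(4) while 0 ≠ 4, so h is not injective.
Since h is not injective, we find the least positive k with h(k) = h(0): this means 25k ≡ 0 (mod 100), i.e. 100 ∣ 25k. Since gcd(25, 100) = 25, dividing through by 25 this holds exactly when 4 ∣ k.
The smallest positive such k is 4.

4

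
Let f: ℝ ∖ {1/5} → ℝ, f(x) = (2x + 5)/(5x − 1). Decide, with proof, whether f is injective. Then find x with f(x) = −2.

-1/4

Suppose f(s) = f(t). Cross-multiplying: (2s + 5)(5t − 1) = (2t + 5)(5s − 1).
Expanding both sides and cancelling the symmetric terms leaves −27·(s − t) = 0. Since −27 ≠ 0, s = t. Thus f is injective.
Solving f(x) = −2: cross-multiplying gives 2x + 5 = −2(5x − 1), which rearranges to 12x = −3, so x = −1/4.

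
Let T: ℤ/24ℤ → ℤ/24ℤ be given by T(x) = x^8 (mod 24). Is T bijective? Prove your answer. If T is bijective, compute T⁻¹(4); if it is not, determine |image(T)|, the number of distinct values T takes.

4

T(2): Repeated squaring mod 24: 2^1 ≡ 2, 2^2 ≡ 2² = 4, 2^4 ≡ 4² = 16, 2^8 ≡ 16² = 256 ≡ 16. So 2^8 ≡ 16 (mod 24).
T(4): Repeated squaring mod 24: 4^1 ≡ 4, 4^2 ≡ 4² = 16, 4^4 ≡ 16² = 256 ≡ 16, 4^8 ≡ 16² = 256 ≡ 16. So 4^8 ≡ 16 (mod 24).
So T(2) = T(4) = 16 while 2 ≠ 4, hence T is not injective, hence not bijective.
Since T is not bijective, we determine |image(T)|. Computing x^8 mod 24 for each x (by repeated squaring, reducing mod 24 at every step), the values T(0), T(1), …, T(23) are: 0, 1, 16, 9, 16, 1, 0, 1, 16, 9, 16, 1, 0, 1, 16, 9, 16, 1, 0, 1, 16, 9, 16, 1.
The distinct values are {0, 1, 9, 16}; there are 4 of them.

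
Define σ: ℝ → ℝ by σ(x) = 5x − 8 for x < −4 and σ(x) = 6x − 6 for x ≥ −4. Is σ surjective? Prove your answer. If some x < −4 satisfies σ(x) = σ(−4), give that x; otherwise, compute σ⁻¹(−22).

-22/5

Both pieces are strictly increasing (slopes 5 and 6), so each is injective on its own interval.
The left piece maps (−∞, −4) onto (−∞, −28); the right piece maps [−4, ∞) onto [−30, ∞).
The union (−∞, −28) ∪ [−30, ∞) covers ℝ, so σ is surjective.
For the follow-up: the images overlap, so an x < −4 with σ(x) = σ(−4) exists. σ(−4) = −30; solving 5x − 8 = −30 for x < −4 gives x = (−30 + 8)/5 = −22/5.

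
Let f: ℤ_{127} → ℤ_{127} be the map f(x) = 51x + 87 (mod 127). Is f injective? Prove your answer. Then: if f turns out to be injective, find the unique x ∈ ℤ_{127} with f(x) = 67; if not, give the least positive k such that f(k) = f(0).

If f(a) = f(b), then 51a ≡ 51b (mod 127). Because gcd(51, 127) = 1, we may cancel 51 to get a ≡ b (mod 127).
Hence f is injective.
We now compute 51⁻¹ mod 127 explicitly. Euclid's algorithm: 127 = 2·51 + 25, 51 = 2·25 + 1; back-substituting gives 1 = 5·51 − 2·127, so 51⁻¹ ≡ 5 (mod 127).
Since f is injective, we compute f⁻¹(67): solve 51x + 87 ≡ 67 (mod 127), i.e. 51x ≡ 107 (mod 127).
Multiplying by 51⁻¹ = 5 gives x ≡ 5·107 = 535 = 4·127 + 27 ≡ 27 (mod 127).
Check: f(27) = 51·27 + 87 = 1464 = 11·127 + 67 ≡ 67 (mod 127).

27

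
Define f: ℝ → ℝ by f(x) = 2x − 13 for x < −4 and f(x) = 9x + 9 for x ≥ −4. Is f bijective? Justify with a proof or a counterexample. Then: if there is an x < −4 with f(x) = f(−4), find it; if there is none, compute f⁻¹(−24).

-7

Both pieces are strictly increasing (slopes 2 and 9), so each is injective on its own interval.
The left piece maps (−∞, −4) onto (−∞, −21); the right piece maps [−4, ∞) onto [−27, ∞).
These images overlap. In particular f(−4) = −27 (right piece), and solving 2x − 13 = −27 on the left piece gives x = −7 < −4.
So f(−7) = f(−4) with −7 ≠ −4, and f is not injective, hence not bijective. This x = −7 is the requested value below −4.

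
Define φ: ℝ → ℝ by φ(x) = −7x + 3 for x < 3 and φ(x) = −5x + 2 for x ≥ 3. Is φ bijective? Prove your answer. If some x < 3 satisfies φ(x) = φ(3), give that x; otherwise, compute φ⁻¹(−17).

Both pieces are strictly decreasing (slopes −7 and −5), so each is injective on its own interval.
The left piece maps (−∞, 3) onto (−18, ∞); the right piece maps [3, ∞) onto (−∞, −13].
These images overlap. In particular φ(3) = −13 (right piece), and solving −7x + 3 = −13 on the left piece gives x = 16/7 < 3.
So φ(16/7) = φ(3) with 16/7 ≠ 3, and φ is not injective, hence not bijective. This x = 16/7 is the requested value below 3.

16/7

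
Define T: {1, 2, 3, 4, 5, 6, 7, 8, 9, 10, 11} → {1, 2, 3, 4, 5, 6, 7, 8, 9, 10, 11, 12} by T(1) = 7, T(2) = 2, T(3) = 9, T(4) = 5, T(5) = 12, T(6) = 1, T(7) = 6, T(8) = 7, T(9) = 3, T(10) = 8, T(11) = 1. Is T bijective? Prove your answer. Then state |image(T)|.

T(1) = 7 = T(8) with 1 ≠ 8, so T is not injective, hence not bijective.
The image of T is {1, 2, 3, 5, 6, 7, 8, 9, 12}, which has 9 elements.

9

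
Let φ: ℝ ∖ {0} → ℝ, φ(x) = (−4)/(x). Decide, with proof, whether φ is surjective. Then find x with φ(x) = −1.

4

If φ(x) = 0, cross-multiplying gives 1(−4) = 0(x), which simplifies to −4 = 0 — false.  So 0 has no preimage and φ is not surjective.
Solving φ(x) = −1: cross-multiplying gives −4 = −1(x), which rearranges to 1x = 4, so x = 4.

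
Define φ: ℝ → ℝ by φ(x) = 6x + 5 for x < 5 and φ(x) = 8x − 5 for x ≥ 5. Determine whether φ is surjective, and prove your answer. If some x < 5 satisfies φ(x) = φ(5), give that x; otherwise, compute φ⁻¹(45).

Both pieces are strictly increasing (slopes 6 and 8), so each is injective on its own interval.
The left piece maps (−∞, 5) onto (−∞, 35); the right piece maps [5, ∞) onto [35, ∞).
These images together cover ℝ, so φ is surjective.
Because the two images are disjoint, no x < 5 has φ(x) = φ(5), so we compute φ⁻¹(45): 45 lies in [35, ∞), so solve 8x − 5 = 45: x = (45 + 5)/8 = 25/4.

25/4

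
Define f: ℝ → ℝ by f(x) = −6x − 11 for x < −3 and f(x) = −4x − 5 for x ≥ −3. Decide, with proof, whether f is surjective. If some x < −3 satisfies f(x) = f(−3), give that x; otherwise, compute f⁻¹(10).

-7/2

Both pieces are strictly decreasing (slopes −6 and −4), so each is injective on its own interval.
The left piece maps (−∞, −3) onto (7, ∞); the right piece maps [−3, ∞) onto (−∞, 7].
These images together cover ℝ, so f is surjective.
Because the two images are disjoint, no x < −3 has f(x) = f(−3), so we compute f⁻¹(10): 10 lies in (7, ∞), so solve −6x − 11 = 10: x = (10 + 11)/(−6) = −7/2.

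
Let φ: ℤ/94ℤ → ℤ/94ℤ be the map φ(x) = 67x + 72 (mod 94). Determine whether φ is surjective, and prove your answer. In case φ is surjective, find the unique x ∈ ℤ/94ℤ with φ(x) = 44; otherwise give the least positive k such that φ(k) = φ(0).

Recall: surjectivity means every element of the codomain has a preimage under φ.
Since gcd(67, 94) = 1, 67 is invertible modulo 94. Euclid's algorithm: 94 = 1·67 + 27, 67 = 2·27 + 13, 27 = 2·13 + 1; back-substituting gives 1 = 87·67 − 62·94, so 67⁻¹ ≡ 87 (mod 94).
Then y ↦ 87(y − 72) is a two-sided inverse to φ, so every y ∈ ℤ/94ℤ has a preimage.
So φ is surjective.
Since φ is surjective, we find φ⁻¹(44): we need 67x ≡ 44 − 72 ≡ 66 (mod 94). Using 67⁻¹ = 87: x ≡ 87·66 = 5742 = 61·94 + 8, so x = 8.
Check: φ(8) = 67·8 + 72 = 608 = 6·94 + 44 ≡ 44 (mod 94).

8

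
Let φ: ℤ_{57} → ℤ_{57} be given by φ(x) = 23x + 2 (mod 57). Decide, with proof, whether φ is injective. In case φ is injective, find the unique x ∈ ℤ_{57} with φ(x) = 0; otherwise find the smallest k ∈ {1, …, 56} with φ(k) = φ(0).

If φ(x_1) = φ(x_2), then 23x_1 ≡ 23x_2 (mod 57). Because gcd(23, 57) = 1, we may cancel 23 to get x_1 ≡ x_2 (mod 57).
Hence φ is injective.
We now compute 23⁻¹ mod 57 explicitly. Euclid's algorithm: 57 = 2·23 + 11, 23 = 2·11 + 1; back-substituting gives 1 = 5·23 − 2·57, so 23⁻¹ ≡ 5 (mod 57).
Since φ is injective, we find φ⁻¹(0): we need 23x ≡ 0 − 2 ≡ 55 (mod 57). Using 23⁻¹ = 5: x ≡ 5·55 = 275 = 4·57 + 47, so x = 47.
Check: φ(47) = 23·47 + 2 = 1083 = 19·57 + 0 ≡ 0 (mod 57).

47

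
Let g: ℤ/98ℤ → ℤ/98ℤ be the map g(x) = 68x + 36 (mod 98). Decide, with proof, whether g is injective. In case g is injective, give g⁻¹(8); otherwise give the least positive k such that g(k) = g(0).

49

By definition, g is injective if g(x_1) = g(x_2) implies x_1 = x_2.
We have gcd(68, 98) = 2 > 1. Taking x_1 = 0 and x_2 = 49: g(0) = 36 and g(49) = 68·49 + 36 = 3368 ≡ 36 (mod 98).
So g(0) = g(49) while 0 ≠ 49, hence g is not injective.
Since g is not injective, we find the least positive k with g(k) = g(0): this means 68k ≡ 0 (mod 98), i.e. 98 ∣ 68k. Since gcd(68, 98) = 2, dividing through by 2 this holds exactly when 49 ∣ 34k, and as gcd(34, 49) = 1, exactly when 49 ∣ k.
The smallest positive such k is 49.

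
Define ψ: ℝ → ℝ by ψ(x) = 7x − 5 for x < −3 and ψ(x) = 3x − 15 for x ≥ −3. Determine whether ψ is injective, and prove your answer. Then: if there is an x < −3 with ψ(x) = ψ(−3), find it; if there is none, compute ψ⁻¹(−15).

Both pieces are strictly increasing (slopes 7 and 3), so each is injective on its own interval.
The left piece maps (−∞, −3) onto (−∞, −26); the right piece maps [−3, ∞) onto [−24, ∞).
These images are disjoint, so no value is attained by both pieces. Therefore ψ is injective.
Because the two images are disjoint, no x < −3 has ψ(x) = ψ(−3), so we compute ψ⁻¹(−15): −15 lies in [−24, ∞), so solve 3x − 15 = −15: x = (−15 + 15)/3 = 0.

0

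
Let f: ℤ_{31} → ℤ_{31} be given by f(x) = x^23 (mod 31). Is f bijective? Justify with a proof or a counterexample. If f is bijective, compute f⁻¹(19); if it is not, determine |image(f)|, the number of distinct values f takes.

Since 31 is prime, the nonzero elements of ℤ_{31} form a cyclic group of order 30.
As gcd(23, 30) = 1, raising to the 23rd power is a bijection on this group: if x_1^23 ≡ x_2^23 then (x_1x_2^{−1})^23 = 1, and the only element of order dividing gcd(23, 30) = 1 is 1, so x_1 = x_2.
With f(0) = 0 this makes f injective on all of ℤ_{31}, hence bijective (finite equal-size domain and codomain). In particular f is bijective.
Since f is bijective, we find the preimage of 19. The inverse of x ↦ x^23 on (ℤ_{31})^× is x ↦ x^17, because 23·17 = 391 = 13·30 + 1 ≡ 1 (mod 30) and x^{30} = 1 for x ≠ 0 (Fermat). So f⁻¹(19) = 19^17 mod 31.
Repeated squaring mod 31: 19^1 ≡ 19, 19^2 ≡ 19² = 361 ≡ 20, 19^4 ≡ 20² = 400 ≡ 28, 19^8 ≡ 28² = 784 ≡ 9, 19^16 ≡ 9² = 81 ≡ 19. Since 17 = 16 + 1, 19^17 ≡ 19·19: 19·19 = 361 ≡ 20. So 19^17 ≡ 20 (mod 31).
Hence f⁻¹(19) = 20.

20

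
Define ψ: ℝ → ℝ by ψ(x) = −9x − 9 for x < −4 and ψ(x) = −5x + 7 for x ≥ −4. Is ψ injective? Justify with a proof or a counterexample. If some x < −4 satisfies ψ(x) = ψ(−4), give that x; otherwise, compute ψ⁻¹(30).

-13/3

Both pieces are strictly decreasing (slopes −9 and −5), so each is injective on its own interval.
The left piece maps (−∞, −4) onto (27, ∞); the right piece maps [−4, ∞) onto (−∞, 27].
These images are disjoint, so no value is attained by both pieces. Therefore ψ is injective.
Because the two images are disjoint, no x < −4 has ψ(x) = ψ(−4), so we compute ψ⁻¹(30): 30 lies in (27, ∞), so solve −9x − 9 = 30: x = (30 + 9)/(−9) = −13/3.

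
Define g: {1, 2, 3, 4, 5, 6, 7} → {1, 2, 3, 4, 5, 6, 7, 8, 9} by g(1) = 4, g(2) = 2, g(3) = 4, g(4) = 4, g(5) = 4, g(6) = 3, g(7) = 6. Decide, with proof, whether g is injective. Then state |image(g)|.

4

g(1) = 4 = g(3) with 1 ≠ 3, so g is not injective.
The image of g is {2, 3, 4, 6}, which has 4 elements.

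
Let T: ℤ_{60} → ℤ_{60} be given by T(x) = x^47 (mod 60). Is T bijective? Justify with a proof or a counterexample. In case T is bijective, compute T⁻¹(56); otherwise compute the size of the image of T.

T(0) = 0^47 = 0.
T(30): Repeated squaring mod 60: 30^1 ≡ 30, 30^2 ≡ 30² = 900 ≡ 0, 30^4 ≡ 0² = 0, 30^8 ≡ 0² = 0, 30^16 ≡ 0² = 0, 30^32 ≡ 0² = 0. Since 47 = 32 + 8 + 4 + 2 + 1, 30^47 ≡ 0·0·0·0·30: 0·0 = 0, then 0·0 = 0, then 0·0 = 0, then 0·30 = 0. So 30^47 ≡ 0 (mod 60).
So T(0) = T(30) = 0 while 0 ≠ 30, thus T is not injective, hence not bijective.
Since T is not bijective, we determine |image(T)|. Computing x^47 mod 60 for each x (by repeated squaring, reducing mod 60 at every step), the values T(0), T(1), …, T(59) are: 0, 1, 8, 27, 4, 5, 36, 43, 32, 9, 40, 11, 48, 37, 44, 15, 16, 53, 12, 19, 20, 21, 28, 47, 24, 25, 56, 3, 52, 29, 0, 31, 8, 57, 4, 35, 36, 13, 32, 39, 40, 41, 48, 7, 44, 45, 16, 23, 12, 49, 20, 51, 28, 17, 24, 55, 56, 33, 52, 59.
The distinct values are {0, 1, 3, 4, 5, 7, 8, 9, 11, 12, 13, 15, 16, 17, 19, 20, 21, 23, 24, 25, 27, 28, 29, 31, 32, 33, 35, 36, 37, 39, 40, 41, 43, 44, 45, 47, 48, 49, 51, 52, 53, 55, 56, 57, 59}; there are 45 of them.

45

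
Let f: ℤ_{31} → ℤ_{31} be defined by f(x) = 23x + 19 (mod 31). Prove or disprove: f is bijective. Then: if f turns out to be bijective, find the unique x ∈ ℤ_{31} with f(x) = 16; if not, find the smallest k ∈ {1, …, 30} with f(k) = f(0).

12

If f(s) = f(t), then 23s ≡ 23t (mod 31). Because gcd(23, 31) = 1, we may cancel 23 to get s ≡ t (mod 31).
We now compute 23⁻¹ mod 31 explicitly. Euclid's algorithm: 31 = 1·23 + 8, 23 = 2·8 + 7, 8 = 1·7 + 1; back-substituting gives 1 = 27·23 − 20·31, so 23⁻¹ ≡ 27 (mod 31).
Then y ↦ 27(y − 19) is a two-sided inverse to f, so every y ∈ ℤ_{31} has a preimage.
Thus f is bijective.
Since f is bijective, we compute f⁻¹(16): solve 23x + 19 ≡ 16 (mod 31), i.e. 23x ≡ 28 (mod 31).
Multiplying by 23⁻¹ = 27 gives x ≡ 27·28 = 756 = 24·31 + 12 ≡ 12 (mod 31).
Check: f(12) = 23·12 + 19 = 295 = 9·31 + 16 ≡ 16 (mod 31).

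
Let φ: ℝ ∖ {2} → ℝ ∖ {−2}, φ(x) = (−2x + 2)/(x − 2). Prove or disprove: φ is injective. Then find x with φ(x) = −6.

5/2

Suppose φ(u) = φ(v). Cross-multiplying: (−2u + 2)(v − 2) = (−2v + 2)(u − 2).
Expanding both sides and cancelling the symmetric terms leaves 2·(u − v) = 0. Since 2 ≠ 0, u = v. So φ is injective.
Solving φ(x) = −6: cross-multiplying gives −2x + 2 = −6(x − 2), which rearranges to 4x = 10, so x = 5/2.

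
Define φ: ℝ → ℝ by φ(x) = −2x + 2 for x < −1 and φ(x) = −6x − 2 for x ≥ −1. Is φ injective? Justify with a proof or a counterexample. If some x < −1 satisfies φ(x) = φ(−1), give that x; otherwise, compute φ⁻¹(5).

Both pieces are strictly decreasing (slopes −2 and −6), so each is injective on its own interval.
The left piece maps (−∞, −1) onto (4, ∞); the right piece maps [−1, ∞) onto (−∞, 4].
These images are disjoint, so no value is attained by both pieces. Hence φ is injective.
Because the two images are disjoint, no x < −1 has φ(x) = φ(−1), so we compute φ⁻¹(5): 5 lies in (4, ∞), so solve −2x + 2 = 5: x = (5 − 2)/(−2) = −3/2.

-3/2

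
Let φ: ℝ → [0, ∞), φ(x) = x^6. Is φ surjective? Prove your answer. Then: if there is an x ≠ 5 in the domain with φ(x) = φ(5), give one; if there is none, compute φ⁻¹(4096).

-5

For any y ∈ [0, ∞), x = y^{1/6} ∈ ℝ satisfies x^6 = y, so φ is surjective.
For the follow-up, such an x exists: taking x = −5 ∈ ℝ gives φ(−5) = 15625 = φ(5) with −5 ≠ 5.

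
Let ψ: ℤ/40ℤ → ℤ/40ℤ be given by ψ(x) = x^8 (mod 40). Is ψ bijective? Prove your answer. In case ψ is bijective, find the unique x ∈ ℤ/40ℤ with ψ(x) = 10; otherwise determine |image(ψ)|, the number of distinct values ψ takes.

4

ψ(1) = 1^8 = 1.
ψ(3): Repeated squaring mod 40: 3^1 ≡ 3, 3^2 ≡ 3² = 9, 3^4 ≡ 9² = 81 ≡ 1, 3^8 ≡ 1² = 1. So 3^8 ≡ 1 (mod 40).
So ψ(1) = ψ(3) = 1 while 1 ≠ 3, hence ψ is not injective, hence not bijective.
Since ψ is not bijective, we determine |image(ψ)|. Computing x^8 mod 40 for each x (by repeated squaring, reducing mod 40 at every step), the values ψ(0), ψ(1), …, ψ(39) are: 0, 1, 16, 1, 16, 25, 16, 1, 16, 1, 0, 1, 16, 1, 16, 25, 16, 1, 16, 1, 0, 1, 16, 1, 16, 25, 16, 1, 16, 1, 0, 1, 16, 1, 16, 25, 16, 1, 16, 1.
The distinct values are {0, 1, 16, 25}; there are 4 of them.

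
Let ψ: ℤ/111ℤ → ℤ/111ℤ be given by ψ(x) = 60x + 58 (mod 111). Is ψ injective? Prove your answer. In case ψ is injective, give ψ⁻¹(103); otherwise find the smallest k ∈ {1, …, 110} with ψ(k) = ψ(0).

We have gcd(60, 111) = 3 > 1. Taking u = 0 and v = 37: ψ(0) = 58 and ψ(37) = 60·37 + 58 = 2278 ≡ 58 (mod 111).
So ψ(0) = ψ(37) while 0 ≠ 37, hence ψ is not injective.
Since ψ is not injective, we find the least positive k with ψ(k) = ψ(0): this means 60k ≡ 0 (mod 111), i.e. 111 ∣ 60k. Since gcd(60, 111) = 3, dividing through by 3 this holds exactly when 37 ∣ 20k, and as gcd(20, 37) = 1, exactly when 37 ∣ k.
The smallest positive such k is 37.

37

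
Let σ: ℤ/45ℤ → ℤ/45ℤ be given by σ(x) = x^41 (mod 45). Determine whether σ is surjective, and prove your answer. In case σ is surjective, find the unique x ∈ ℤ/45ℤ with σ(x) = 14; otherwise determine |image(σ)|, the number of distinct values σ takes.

σ(0) = 0^41 = 0.
σ(15): Repeated squaring mod 45: 15^1 ≡ 15, 15^2 ≡ 15² = 225 ≡ 0, 15^4 ≡ 0² = 0, 15^8 ≡ 0² = 0, 15^16 ≡ 0² = 0, 15^32 ≡ 0² = 0. Since 41 = 32 + 8 + 1, 15^41 ≡ 0·0·15: 0·0 = 0, then 0·15 = 0. So 15^41 ≡ 0 (mod 45).
So σ(0) = σ(15) = 0 while 0 ≠ 15, hence σ is not injective.
A non-injective map from the 45-element set ℤ/45ℤ to itself takes at most 44 distinct values, so it cannot be surjective. So σ is not surjective.
Since σ is not surjective, we determine |image(σ)|. Computing x^41 mod 45 for each x (by repeated squaring, reducing mod 45 at every step), the values σ(0), σ(1), …, σ(44) are: 0, 1, 32, 18, 34, 20, 36, 22, 8, 9, 10, 41, 27, 43, 29, 0, 31, 17, 18, 19, 5, 36, 7, 38, 9, 40, 26, 27, 28, 14, 0, 16, 2, 18, 4, 35, 36, 37, 23, 9, 25, 11, 27, 13, 44.
The distinct values are {0, 1, 2, 4, 5, 7, 8, 9, 10, 11, 13, 14, 16, 17, 18, 19, 20, 22, 23, 25, 26, 27, 28, 29, 31, 32, 34, 35, 36, 37, 38, 40, 41, 43, 44}; there are 35 of them.

35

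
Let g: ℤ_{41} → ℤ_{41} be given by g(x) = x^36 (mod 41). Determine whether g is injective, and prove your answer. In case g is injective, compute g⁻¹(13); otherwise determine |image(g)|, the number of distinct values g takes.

g(4): Repeated squaring mod 41: 4^1 ≡ 4, 4^2 ≡ 4² = 16, 4^4 ≡ 16² = 256 ≡ 10, 4^8 ≡ 10² = 100 ≡ 18, 4^16 ≡ 18² = 324 ≡ 37, 4^32 ≡ 37² = 1369 ≡ 16. Since 36 = 32 + 4, 4^36 ≡ 16·10: 16·10 = 160 ≡ 37. So 4^36 ≡ 37 (mod 41).
g(5): Repeated squaring mod 41: 5^1 ≡ 5, 5^2 ≡ 5² = 25, 5^4 ≡ 25² = 625 ≡ 10, 5^8 ≡ 10² = 100 ≡ 18, 5^16 ≡ 18² = 324 ≡ 37, 5^32 ≡ 37² = 1369 ≡ 16. Since 36 = 32 + 4, 5^36 ≡ 16·10: 16·10 = 160 ≡ 37. So 5^36 ≡ 37 (mod 41).
So g(4) = g(5) = 37 while 4 ≠ 5, so g is not injective.
Since g is not injective, we determine |image(g)|. Computing x^36 mod 41 for each x (by repeated squaring, reducing mod 41 at every step), the values g(0), g(1), …, g(40) are: 0, 1, 18, 40, 37, 37, 23, 25, 10, 1, 10, 31, 4, 23, 40, 4, 16, 31, 18, 25, 16, 16, 25, 18, 31, 16, 4, 40, 23, 4, 31, 10, 1, 10, 25, 23, 37, 37, 40, 18, 1.
The distinct values are {0, 1, 4, 10, 16, 18, 23, 25, 31, 37, 40}; there are 11 of them.

11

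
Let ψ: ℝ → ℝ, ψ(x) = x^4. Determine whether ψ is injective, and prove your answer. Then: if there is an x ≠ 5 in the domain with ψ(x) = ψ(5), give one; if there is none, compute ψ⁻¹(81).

-5

ψ(5) = 625 = (−5)^4 = ψ(−5) (since 4 is even), with 5 ≠ −5. So ψ is not injective.
For the follow-up, such an x exists: taking x = −5 ∈ ℝ gives ψ(−5) = 625 = ψ(5) with −5 ≠ 5.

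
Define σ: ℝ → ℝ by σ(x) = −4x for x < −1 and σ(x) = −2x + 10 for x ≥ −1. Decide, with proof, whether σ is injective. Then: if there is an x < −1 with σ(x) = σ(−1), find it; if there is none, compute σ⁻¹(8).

Both pieces are strictly decreasing (slopes −4 and −2), so each is injective on its own interval.
The left piece maps (−∞, −1) onto (4, ∞); the right piece maps [−1, ∞) onto (−∞, 12].
These images overlap. In particular σ(−1) = 12 (right piece), and solving −4x = 12 on the left piece gives x = −3 < −1.
So σ(−3) = σ(−1) with −3 ≠ −1, and σ is not injective. This x = −3 is the requested value below −1.

-3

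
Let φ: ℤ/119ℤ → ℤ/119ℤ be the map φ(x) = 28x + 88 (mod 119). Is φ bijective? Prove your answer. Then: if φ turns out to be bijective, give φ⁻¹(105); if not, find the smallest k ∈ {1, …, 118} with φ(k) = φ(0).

By definition, φ is injective when φ(s) = φ(t) forces s = t.
We have gcd(28, 119) = 7 > 1. Taking s = 0 and t = 17: φ(0) = 88 and φ(17) = 28·17 + 88 = 564 ≡ 88 (mod 119).
So φ(0) = φ(17) while 0 ≠ 17, thus φ is not injective, hence not bijective.
Since φ is not bijective, we find the least positive k with φ(k) = φ(0): this means 28k ≡ 0 (mod 119), i.e. 119 ∣ 28k. Since gcd(28, 119) = 7, dividing through by 7 this holds exactly when 17 ∣ 4k, and as gcd(4, 17) = 1, exactly when 17 ∣ k.
The smallest positive such k is 17.

17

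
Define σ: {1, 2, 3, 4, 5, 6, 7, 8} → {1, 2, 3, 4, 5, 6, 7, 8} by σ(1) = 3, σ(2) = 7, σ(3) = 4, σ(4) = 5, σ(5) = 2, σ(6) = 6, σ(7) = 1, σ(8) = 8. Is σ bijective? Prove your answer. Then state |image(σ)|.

8

The values 3, 7, 4, 5, 2, 6, 1, 8 are a permutation of {1, 2, 3, 4, 5, 6, 7, 8}: each element appears exactly once.
So σ is injective and surjective, hence bijective.
The image of σ is {1, 2, 3, 4, 5, 6, 7, 8}, which has 8 elements.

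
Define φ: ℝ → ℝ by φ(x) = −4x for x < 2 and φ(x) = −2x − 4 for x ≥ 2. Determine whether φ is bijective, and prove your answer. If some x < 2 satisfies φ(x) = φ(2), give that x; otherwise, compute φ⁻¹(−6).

3/2

Both pieces are strictly decreasing (slopes −4 and −2), so each is injective on its own interval.
The left piece maps (−∞, 2) onto (−8, ∞); the right piece maps [2, ∞) onto (−∞, −8].
Since −8 = −8, the images partition ℝ: φ is injective and surjective, hence bijective.
Because the two images are disjoint, no x < 2 has φ(x) = φ(2), so we compute φ⁻¹(−6): −6 lies in (−8, ∞), so solve −4x = −6: x = (−6 − 0)/(−4) = 3/2.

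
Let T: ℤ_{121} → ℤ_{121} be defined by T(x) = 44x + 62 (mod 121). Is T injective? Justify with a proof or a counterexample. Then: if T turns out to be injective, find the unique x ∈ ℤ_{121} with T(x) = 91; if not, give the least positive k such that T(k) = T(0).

We have gcd(44, 121) = 11 > 1. Taking x_1 = 0 and x_2 = 11: T(0) = 62 and T(11) = 44·11 + 62 = 546 ≡ 62 (mod 121).
So T(0) = T(11) while 0 ≠ 11, therefore T is not injective.
Since T is not injective, we find the least positive k with T(k) = T(0): this means 44k ≡ 0 (mod 121), i.e. 121 ∣ 44k. Since gcd(44, 121) = 11, dividing through by 11 this holds exactly when 11 ∣ 4k, and as gcd(4, 11) = 1, exactly when 11 ∣ k.
The smallest positive such k is 11.

11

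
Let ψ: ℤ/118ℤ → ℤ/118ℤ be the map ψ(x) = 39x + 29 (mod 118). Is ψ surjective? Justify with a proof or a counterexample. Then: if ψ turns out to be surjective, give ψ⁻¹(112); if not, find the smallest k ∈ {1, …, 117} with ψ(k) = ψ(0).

Recall: ψ is surjective if every y in the codomain equals ψ(x) for some x in the domain.
Since gcd(39, 118) = 1, 39 is invertible modulo 118. Euclid's algorithm: 118 = 3·39 + 1; back-substituting gives 1 = 115·39 − 38·118, so 39⁻¹ ≡ 115 (mod 118).
Then y ↦ 115(y − 29) is a two-sided inverse to ψ, so every y ∈ ℤ/118ℤ has a preimage.
Thus ψ is surjective.
Since ψ is surjective, we find ψ⁻¹(112): we need 39x ≡ 112 − 29 ≡ 83 (mod 118). Using 39⁻¹ = 115: x ≡ 115·83 = 9545 = 80·118 + 105, so x = 105.
Check: ψ(105) = 39·105 + 29 = 4124 = 34·118 + 112 ≡ 112 (mod 118).

105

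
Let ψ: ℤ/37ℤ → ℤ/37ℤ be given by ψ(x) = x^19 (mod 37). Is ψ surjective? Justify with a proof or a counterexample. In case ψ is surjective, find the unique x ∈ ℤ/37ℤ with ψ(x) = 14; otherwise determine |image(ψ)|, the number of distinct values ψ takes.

Since 37 is prime, the nonzero elements of ℤ/37ℤ form a cyclic group of order 36.
As gcd(19, 36) = 1, raising to the 19th power is a bijection on this group: if u^19 ≡ v^19 then (uv^{−1})^19 = 1, and the only element of order dividing gcd(19, 36) = 1 is 1, so u = v.
With ψ(0) = 0 this makes ψ injective on all of ℤ/37ℤ, hence bijective (finite equal-size domain and codomain). In particular ψ is surjective.
Since ψ is surjective, we find the preimage of 14. The inverse of x ↦ x^19 on (ℤ/37ℤ)^× is x ↦ x^19, because 19·19 = 361 = 10·36 + 1 ≡ 1 (mod 36) and x^{36} = 1 for x ≠ 0 (Fermat). So ψ⁻¹(14) = 14^19 mod 37.
Repeated squaring mod 37: 14^1 ≡ 14, 14^2 ≡ 14² = 196 ≡ 11, 14^4 ≡ 11² = 121 ≡ 10, 14^8 ≡ 10² = 100 ≡ 26, 14^16 ≡ 26² = 676 ≡ 10. Since 19 = 16 + 2 + 1, 14^19 ≡ 10·11·14: 10·11 = 110 ≡ 36, then 36·14 = 504 ≡ 23. So 14^19 ≡ 23 (mod 37).
Hence ψ⁻¹(14) = 23.

23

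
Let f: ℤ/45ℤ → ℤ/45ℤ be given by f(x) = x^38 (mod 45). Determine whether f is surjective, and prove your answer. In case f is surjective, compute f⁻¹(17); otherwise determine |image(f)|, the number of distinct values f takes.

12

f(2): Repeated squaring mod 45: 2^1 ≡ 2, 2^2 ≡ 2² = 4, 2^4 ≡ 4² = 16, 2^8 ≡ 16² = 256 ≡ 31, 2^16 ≡ 31² = 961 ≡ 16, 2^32 ≡ 16² = 256 ≡ 31. Since 38 = 32 + 4 + 2, 2^38 ≡ 31·16·4: 31·16 = 496 ≡ 1, then 1·4 = 4. So 2^38 ≡ 4 (mod 45).
f(7): Repeated squaring mod 45: 7^1 ≡ 7, 7^2 ≡ 7² = 49 ≡ 4, 7^4 ≡ 4² = 16, 7^8 ≡ 16² = 256 ≡ 31, 7^16 ≡ 31² = 961 ≡ 16, 7^32 ≡ 16² = 256 ≡ 31. Since 38 = 32 + 4 + 2, 7^38 ≡ 31·16·4: 31·16 = 496 ≡ 1, then 1·4 = 4. So 7^38 ≡ 4 (mod 45).
So f(2) = f(7) = 4 while 2 ≠ 7, so f is not injective.
A non-injective map from the 45-element set ℤ/45ℤ to itself takes at most 44 distinct values, so it cannot be surjective. So f is not surjective.
Since f is not surjective, we determine |image(f)|. Computing x^38 mod 45 for each x (by repeated squaring, reducing mod 45 at every step), the values f(0), f(1), …, f(44) are: 0, 1, 4, 9, 16, 25, 36, 4, 19, 36, 10, 31, 9, 34, 16, 0, 31, 19, 9, 1, 40, 36, 34, 34, 36, 40, 1, 9, 19, 31, 0, 16, 34, 9, 31, 10, 36, 19, 4, 36, 25, 16, 9, 4, 1.
The distinct values are {0, 1, 4, 9, 10, 16, 19, 25, 31, 34, 36, 40}; there are 12 of them.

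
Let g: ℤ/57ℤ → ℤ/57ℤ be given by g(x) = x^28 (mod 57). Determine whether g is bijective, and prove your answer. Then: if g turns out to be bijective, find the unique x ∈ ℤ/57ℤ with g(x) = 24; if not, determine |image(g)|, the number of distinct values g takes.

g(8): Repeated squaring mod 57: 8^1 ≡ 8, 8^2 ≡ 8² = 64 ≡ 7, 8^4 ≡ 7² = 49, 8^8 ≡ 49² = 2401 ≡ 7, 8^16 ≡ 7² = 49. Since 28 = 16 + 8 + 4, 8^28 ≡ 49·7·49: 49·7 = 343 ≡ 1, then 1·49 = 49. So 8^28 ≡ 49 (mod 57).
g(11): Repeated squaring mod 57: 11^1 ≡ 11, 11^2 ≡ 11² = 121 ≡ 7, 11^4 ≡ 7² = 49, 11^8 ≡ 49² = 2401 ≡ 7, 11^16 ≡ 7² = 49. Since 28 = 16 + 8 + 4, 11^28 ≡ 49·7·49: 49·7 = 343 ≡ 1, then 1·49 = 49. So 11^28 ≡ 49 (mod 57).
So g(8) = g(11) = 49 while 8 ≠ 11, so g is not injective, hence not bijective.
Since g is not bijective, we determine |image(g)|. Computing x^28 mod 57 for each x (by repeated squaring, reducing mod 57 at every step), the values g(0), g(1), …, g(56) are: 0, 1, 55, 54, 4, 43, 6, 7, 49, 9, 28, 49, 45, 25, 43, 42, 16, 55, 39, 19, 1, 36, 16, 4, 24, 25, 7, 30, 28, 28, 30, 7, 25, 24, 4, 16, 36, 1, 19, 39, 55, 16, 42, 43, 25, 45, 49, 28, 9, 49, 7, 6, 43, 4, 54, 55, 1.
The distinct values are {0, 1, 4, 6, 7, 9, 16, 19, 24, 25, 28, 30, 36, 39, 42, 43, 45, 49, 54, 55}; there are 20 of them.

20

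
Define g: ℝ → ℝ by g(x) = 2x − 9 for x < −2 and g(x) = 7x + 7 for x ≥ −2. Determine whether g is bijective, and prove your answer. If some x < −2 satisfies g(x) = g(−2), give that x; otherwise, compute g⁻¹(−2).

Both pieces are strictly increasing (slopes 2 and 7), so each is injective on its own interval.
The left piece maps (−∞, −2) onto (−∞, −13); the right piece maps [−2, ∞) onto [−7, ∞).
The images leave a gap (−13 has no preimage), so g is not surjective, hence not bijective.
Because the two images are disjoint, no x < −2 has g(x) = g(−2), so we compute g⁻¹(−2): −2 lies in [−7, ∞), so solve 7x + 7 = −2: x = (−2 − 7)/7 = −9/7.

-9/7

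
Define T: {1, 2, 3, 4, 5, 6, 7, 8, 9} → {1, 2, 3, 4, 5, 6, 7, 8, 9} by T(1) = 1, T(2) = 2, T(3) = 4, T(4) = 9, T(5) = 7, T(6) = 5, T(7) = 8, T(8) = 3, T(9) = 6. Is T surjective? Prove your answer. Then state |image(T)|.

9

Every element of the codomain has a preimage: 1 = T(1), 2 = T(2), 3 = T(8), 4 = T(3), 5 = T(6), 6 = T(9), 7 = T(5), 8 = T(7), 9 = T(4).
Hence T is surjective.
The image of T is {1, 2, 3, 4, 5, 6, 7, 8, 9}, which has 9 elements.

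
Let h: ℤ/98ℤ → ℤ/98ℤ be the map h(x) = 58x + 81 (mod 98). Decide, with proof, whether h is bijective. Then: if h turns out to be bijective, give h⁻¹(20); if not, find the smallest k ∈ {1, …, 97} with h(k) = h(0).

49

By definition, h is injective if h(u) = h(v) implies u = v.
We have gcd(58, 98) = 2 > 1. Taking u = 0 and v = 49: h(0) = 81 and h(49) = 58·49 + 81 = 2923 ≡ 81 (mod 98).
So h(0) = h(49) while 0 ≠ 49, hence h is not injective, hence not bijective.
Since h is not bijective, we find the least positive k with h(k) = h(0): this means 58k ≡ 0 (mod 98), i.e. 98 ∣ 58k. Since gcd(58, 98) = 2, dividing through by 2 this holds exactly when 49 ∣ 29k, and as gcd(29, 49) = 1, exactly when 49 ∣ k.
The smallest positive such k is 49.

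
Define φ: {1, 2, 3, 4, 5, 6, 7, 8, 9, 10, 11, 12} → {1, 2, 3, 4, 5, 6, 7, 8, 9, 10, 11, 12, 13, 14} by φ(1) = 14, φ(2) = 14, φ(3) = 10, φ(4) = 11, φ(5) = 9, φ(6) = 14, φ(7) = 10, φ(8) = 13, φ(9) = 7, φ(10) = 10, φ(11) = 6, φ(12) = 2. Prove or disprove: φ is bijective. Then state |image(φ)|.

8

φ(1) = 14 = φ(2) with 1 ≠ 2, so φ is not injective, hence not bijective.
The image of φ is {2, 6, 7, 9, 10, 11, 13, 14}, which has 8 elements.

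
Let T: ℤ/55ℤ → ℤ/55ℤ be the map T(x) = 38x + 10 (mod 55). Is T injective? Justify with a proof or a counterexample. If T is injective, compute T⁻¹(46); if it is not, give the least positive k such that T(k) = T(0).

27

If T(s) = T(t), then 38s ≡ 38t (mod 55). Because gcd(38, 55) = 1, we may cancel 38 to get s ≡ t (mod 55).
Hence T is injective.
We now compute 38⁻¹ mod 55 explicitly. Euclid's algorithm: 55 = 1·38 + 17, 38 = 2·17 + 4, 17 = 4·4 + 1; back-substituting gives 1 = 42·38 − 29·55, so 38⁻¹ ≡ 42 (mod 55).
Since T is injective, we compute T⁻¹(46): solve 38x + 10 ≡ 46 (mod 55), i.e. 38x ≡ 36 (mod 55).
Multiplying by 38⁻¹ = 42 gives x ≡ 42·36 = 1512 = 27·55 + 27 ≡ 27 (mod 55).
Check: T(27) = 38·27 + 10 = 1036 = 18·55 + 46 ≡ 46 (mod 55).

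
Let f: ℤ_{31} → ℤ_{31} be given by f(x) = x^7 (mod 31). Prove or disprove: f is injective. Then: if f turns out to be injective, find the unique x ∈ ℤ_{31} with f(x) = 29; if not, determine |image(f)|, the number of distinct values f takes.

23

Since 31 is prime, the nonzero elements of ℤ_{31} form a cyclic group of order 30.
As gcd(7, 30) = 1, raising to the 7th power is a bijection on this group: if x_1^7 ≡ x_2^7 then (x_1x_2^{−1})^7 = 1, and the only element of order dividing gcd(7, 30) = 1 is 1, so x_1 = x_2.
With f(0) = 0 this makes f injective on all of ℤ_{31}, hence bijective (finite equal-size domain and codomain). In particular f is injective.
Since f is injective, we find the preimage of 29. The inverse of x ↦ x^7 on (ℤ_{31})^× is x ↦ x^13, because 7·13 = 91 = 3·30 + 1 ≡ 1 (mod 30) and x^{30} = 1 for x ≠ 0 (Fermat). So f⁻¹(29) = 29^13 mod 31.
Repeated squaring mod 31: 29^1 ≡ 29, 29^2 ≡ 29² = 841 ≡ 4, 29^4 ≡ 4² = 16, 29^8 ≡ 16² = 256 ≡ 8. Since 13 = 8 + 4 + 1, 29^13 ≡ 8·16·29: 8·16 = 128 ≡ 4, then 4·29 = 116 ≡ 23. So 29^13 ≡ 23 (mod 31).
Hence f⁻¹(29) = 23.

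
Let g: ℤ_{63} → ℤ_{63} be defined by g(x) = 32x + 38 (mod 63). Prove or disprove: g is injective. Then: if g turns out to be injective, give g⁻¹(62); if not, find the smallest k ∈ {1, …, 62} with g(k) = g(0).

If g(a) = g(b), then 32a ≡ 32b (mod 63). Because gcd(32, 63) = 1, we may cancel 32 to get a ≡ b (mod 63).
Therefore g is injective.
We now compute 32⁻¹ mod 63 explicitly. Euclid's algorithm: 63 = 1·32 + 31, 32 = 1·31 + 1; back-substituting gives 1 = 2·32 − 1·63, so 32⁻¹ ≡ 2 (mod 63).
Since g is injective, we compute g⁻¹(62): solve 32x + 38 ≡ 62 (mod 63), i.e. 32x ≡ 24 (mod 63).
Multiplying by 32⁻¹ = 2 gives x ≡ 2·24 = 48 ≡ 48 (mod 63).
Check: g(48) = 32·48 + 38 = 1574 = 24·63 + 62 ≡ 62 (mod 63).

48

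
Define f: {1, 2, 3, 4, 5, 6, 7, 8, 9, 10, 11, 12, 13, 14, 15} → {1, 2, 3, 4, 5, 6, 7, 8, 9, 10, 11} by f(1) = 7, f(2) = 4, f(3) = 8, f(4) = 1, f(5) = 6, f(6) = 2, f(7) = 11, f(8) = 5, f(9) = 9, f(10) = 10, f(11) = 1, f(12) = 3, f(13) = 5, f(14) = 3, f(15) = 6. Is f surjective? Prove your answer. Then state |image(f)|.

Every element of the codomain has a preimage: 1 = f(4), 2 = f(6), 3 = f(12), 4 = f(2), 5 = f(8), 6 = f(5), 7 = f(1), 8 = f(3), 9 = f(9), 10 = f(10), 11 = f(7).
So f is surjective.
The image of f is {1, 2, 3, 4, 5, 6, 7, 8, 9, 10, 11}, which has 11 elements.

11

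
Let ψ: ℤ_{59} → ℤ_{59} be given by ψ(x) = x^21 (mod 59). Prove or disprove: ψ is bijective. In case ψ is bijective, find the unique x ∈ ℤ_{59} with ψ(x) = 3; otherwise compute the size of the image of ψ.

Since 59 is prime, the nonzero elements of ℤ_{59} form a cyclic group of order 58.
As gcd(21, 58) = 1, raising to the 21st power is a bijection on this group: if u^21 ≡ v^21 then (uv^{−1})^21 = 1, and the only element of order dividing gcd(21, 58) = 1 is 1, so u = v.
With ψ(0) = 0 this makes ψ injective on all of ℤ_{59}, hence bijective (finite equal-size domain and codomain). In particular ψ is bijective.
Since ψ is bijective, we find the preimage of 3. The inverse of x ↦ x^21 on (ℤ_{59})^× is x ↦ x^47, because 21·47 = 987 = 17·58 + 1 ≡ 1 (mod 58) and x^{58} = 1 for x ≠ 0 (Fermat). So ψ⁻¹(3) = 3^47 mod 59.
Repeated squaring mod 59: 3^1 ≡ 3, 3^2 ≡ 3² = 9, 3^4 ≡ 9² = 81 ≡ 22, 3^8 ≡ 22² = 484 ≡ 12, 3^16 ≡ 12² = 144 ≡ 26, 3^32 ≡ 26² = 676 ≡ 27. Since 47 = 32 + 8 + 4 + 2 + 1, 3^47 ≡ 27·12·22·9·3: 27·12 = 324 ≡ 29, then 29·22 = 638 ≡ 48, then 48·9 = 432 ≡ 19, then 19·3 = 57. So 3^47 ≡ 57 (mod 59).
Hence ψ⁻¹(3) = 57.

57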